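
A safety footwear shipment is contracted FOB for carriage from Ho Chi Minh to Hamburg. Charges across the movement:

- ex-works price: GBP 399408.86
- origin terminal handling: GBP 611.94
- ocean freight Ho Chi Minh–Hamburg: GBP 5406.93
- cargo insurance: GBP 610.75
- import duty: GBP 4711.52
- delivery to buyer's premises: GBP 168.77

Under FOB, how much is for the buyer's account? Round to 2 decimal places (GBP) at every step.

FOB: the seller bears costs until goods are on board at the origin port; the buyer bears freight, insurance and all costs thereafter.
Seller's account: goods 399408.86 + origin terminal 611.94 = 400020.80
Buyer's account: freight 5406.93 + insurance 610.75 + duty 4711.52 + delivery 168.77 = 10897.97

Buyer's account: GBP 10897.97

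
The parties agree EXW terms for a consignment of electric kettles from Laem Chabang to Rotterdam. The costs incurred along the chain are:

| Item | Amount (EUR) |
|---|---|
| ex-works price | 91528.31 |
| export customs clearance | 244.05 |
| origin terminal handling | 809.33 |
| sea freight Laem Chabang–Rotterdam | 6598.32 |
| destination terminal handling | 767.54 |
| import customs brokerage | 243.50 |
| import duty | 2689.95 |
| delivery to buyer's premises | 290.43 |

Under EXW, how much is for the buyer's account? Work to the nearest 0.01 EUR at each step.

Buyer's account: EUR 11643.12

EXW: the seller makes goods available at their premises; the buyer bears all onward costs.
Seller's account: goods 91528.31 = 91528.31
Buyer's account: export clearance 244.05 + origin terminal 809.33 + freight 6598.32 + destination terminal 767.54 + brokerage 243.50 + duty 2689.95 + delivery 290.43 = 11643.12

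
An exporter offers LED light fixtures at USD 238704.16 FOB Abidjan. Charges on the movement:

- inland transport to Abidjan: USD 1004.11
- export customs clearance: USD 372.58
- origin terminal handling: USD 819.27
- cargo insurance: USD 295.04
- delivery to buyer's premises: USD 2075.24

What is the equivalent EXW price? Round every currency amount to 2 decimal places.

Not relevant to the conversion: insurance, delivery — on the buyer under both terms; not part of either seller's price.
From FOB to EXW, the seller no longer bears: inland to port, export clearance, origin terminal.
EXW price = 238704.16 − 1004.11 − 372.58 − 819.27 = 236508.20

EXW price: USD 236508.20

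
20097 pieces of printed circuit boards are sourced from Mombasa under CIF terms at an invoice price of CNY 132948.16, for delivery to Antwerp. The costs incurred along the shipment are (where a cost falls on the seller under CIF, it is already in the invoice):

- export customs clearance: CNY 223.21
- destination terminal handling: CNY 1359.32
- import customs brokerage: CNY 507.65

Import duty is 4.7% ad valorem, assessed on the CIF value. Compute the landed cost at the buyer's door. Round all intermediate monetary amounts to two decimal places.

Total landed cost: CNY 141063.69

CIF: the seller pays costs through ocean freight and marine insurance to the destination port.
Already in the invoice (seller's account under CIF): export clearance — exclude.
The CIF price already equals the CIF value: 132948.16
Import duty = 132948.16 × 4.7% = 6248.56
Buyer bears: destination terminal 1359.32 + brokerage 507.65 + duty 6248.56 = 8115.53
Landed cost = invoice 132948.16 + 8115.53 = 141063.69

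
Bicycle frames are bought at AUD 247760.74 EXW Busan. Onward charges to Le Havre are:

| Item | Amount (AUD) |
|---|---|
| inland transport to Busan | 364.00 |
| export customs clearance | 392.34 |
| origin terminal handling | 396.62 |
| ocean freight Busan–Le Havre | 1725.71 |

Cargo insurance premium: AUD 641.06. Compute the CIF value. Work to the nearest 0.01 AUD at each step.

CIF = EXW price + pre-shipment costs + freight + insurance
CIF = 247760.74 + 364.00 + 392.34 + 396.62 + 1725.71 + 641.06 = 251280.47

CIF value: AUD 251280.47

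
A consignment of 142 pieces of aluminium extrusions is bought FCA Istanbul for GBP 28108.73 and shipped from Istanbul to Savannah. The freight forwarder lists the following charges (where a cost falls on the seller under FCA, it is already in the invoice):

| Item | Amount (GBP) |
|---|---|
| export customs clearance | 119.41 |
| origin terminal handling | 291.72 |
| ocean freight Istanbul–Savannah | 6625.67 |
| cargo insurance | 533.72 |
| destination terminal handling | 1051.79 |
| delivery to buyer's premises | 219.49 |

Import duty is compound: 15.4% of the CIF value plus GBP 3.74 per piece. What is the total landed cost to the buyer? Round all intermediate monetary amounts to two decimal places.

Total landed cost: GBP 42838.42

FCA: the seller delivers export-cleared goods to the carrier; the buyer bears costs from that point.
Already in the invoice (seller's account under FCA): export clearance — exclude.
CIF value = FCA price + origin terminal + freight + insurance = 28108.73 + 291.72 + 6625.67 + 533.72 = 35559.84
Ad valorem component: 35559.84 × 15.4% = 5476.22
Specific component: 142 × 3.74 = 531.08
Import duty = 5476.22 + 531.08 = 6007.30
Buyer bears: origin terminal 291.72 + freight 6625.67 + insurance 533.72 + destination terminal 1051.79 + delivery 219.49 + duty 6007.30 = 14729.69
Landed cost = invoice 28108.73 + 14729.69 = 42838.42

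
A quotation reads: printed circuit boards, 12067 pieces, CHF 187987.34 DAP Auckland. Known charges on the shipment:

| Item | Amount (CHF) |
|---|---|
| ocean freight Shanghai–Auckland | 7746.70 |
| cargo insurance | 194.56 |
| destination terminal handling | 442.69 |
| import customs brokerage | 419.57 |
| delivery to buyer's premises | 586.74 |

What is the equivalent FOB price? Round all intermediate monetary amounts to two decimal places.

Not relevant to the conversion: brokerage — on the buyer under both terms; not part of either seller's price.
From DAP to FOB, the seller no longer bears: freight, insurance, destination terminal, delivery.
FOB price = 187987.34 − 7746.70 − 194.56 − 442.69 − 586.74 = 179016.65

FOB price: CHF 179016.65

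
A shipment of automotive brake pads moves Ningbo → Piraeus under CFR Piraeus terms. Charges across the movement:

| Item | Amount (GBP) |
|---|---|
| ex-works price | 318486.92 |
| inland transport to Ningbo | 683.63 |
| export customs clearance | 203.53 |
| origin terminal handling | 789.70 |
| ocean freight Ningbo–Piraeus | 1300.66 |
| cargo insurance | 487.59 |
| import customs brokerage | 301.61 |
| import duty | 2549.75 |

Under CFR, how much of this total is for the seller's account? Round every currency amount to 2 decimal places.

CFR: the seller pays costs through ocean freight to the destination port, but not insurance.
Seller's account: goods 318486.92 + inland to port 683.63 + export clearance 203.53 + origin terminal 789.70 + freight 1300.66 = 321464.44
Buyer's account: insurance 487.59 + brokerage 301.61 + duty 2549.75 = 3338.95

Seller's account: GBP 321464.44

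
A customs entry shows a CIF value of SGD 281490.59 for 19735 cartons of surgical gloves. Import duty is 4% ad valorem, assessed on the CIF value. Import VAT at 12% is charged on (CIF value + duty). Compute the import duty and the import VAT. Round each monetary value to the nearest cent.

Import duty = 281490.59 × 4% = 11259.62
VAT base = CIF + duty = 281490.59 + 11259.62 = 292750.21
Import VAT = 292750.21 × 12% = 35130.03

Import duty: SGD 11259.62; import VAT: SGD 35130.03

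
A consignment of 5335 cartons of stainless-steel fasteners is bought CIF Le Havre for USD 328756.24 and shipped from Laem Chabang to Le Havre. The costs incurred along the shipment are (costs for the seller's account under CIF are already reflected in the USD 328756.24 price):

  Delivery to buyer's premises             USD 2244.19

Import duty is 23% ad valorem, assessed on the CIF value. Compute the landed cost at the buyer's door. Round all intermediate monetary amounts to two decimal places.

Total landed cost: USD 406614.37

CIF: the seller pays costs through ocean freight and marine insurance to the destination port.
The CIF price already equals the CIF value: 328756.24
Import duty = 328756.24 × 23% = 75613.94
Buyer bears: delivery 2244.19 + duty 75613.94 = 77858.13
Landed cost = invoice 328756.24 + 77858.13 = 406614.37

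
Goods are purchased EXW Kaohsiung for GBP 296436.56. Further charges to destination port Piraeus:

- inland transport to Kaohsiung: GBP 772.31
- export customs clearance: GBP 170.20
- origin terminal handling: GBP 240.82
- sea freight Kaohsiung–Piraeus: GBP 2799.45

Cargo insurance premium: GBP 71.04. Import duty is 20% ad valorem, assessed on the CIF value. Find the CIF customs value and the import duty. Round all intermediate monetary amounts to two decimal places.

CIF value: GBP 300490.38; import duty: GBP 60098.08

CIF = EXW price + pre-shipment costs + freight + insurance
CIF = 296436.56 + 772.31 + 170.20 + 240.82 + 2799.45 + 71.04 = 300490.38
Import duty = 300490.38 × 20% = 60098.08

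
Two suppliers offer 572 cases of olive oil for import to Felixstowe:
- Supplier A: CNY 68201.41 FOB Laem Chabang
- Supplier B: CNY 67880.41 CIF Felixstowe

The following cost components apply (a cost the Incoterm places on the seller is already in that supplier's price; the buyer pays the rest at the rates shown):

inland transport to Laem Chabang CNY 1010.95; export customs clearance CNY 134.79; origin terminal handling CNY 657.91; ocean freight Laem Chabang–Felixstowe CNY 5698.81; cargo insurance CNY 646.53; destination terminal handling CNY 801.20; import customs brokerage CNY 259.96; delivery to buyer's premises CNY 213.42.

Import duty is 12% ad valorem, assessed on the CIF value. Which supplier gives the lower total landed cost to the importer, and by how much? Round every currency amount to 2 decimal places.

Supplier B is cheaper by CNY 7466.30

Supplier A (FOB):
CIF value = FOB price + freight + insurance = 68201.41 + 5698.81 + 646.53 = 74546.75
Import duty = 74546.75 × 12% = 8945.61
Buyer bears (A): 5698.81 + 646.53 + 801.20 + 259.96 + 213.42 = 7619.92
Landed cost (A) = invoice 68201.41 + 7619.92 + duty 8945.61 = 84766.94
Supplier B (CIF):
The CIF price already equals the CIF value: 67880.41
Import duty = 67880.41 × 12% = 8145.65
Buyer bears (B): 801.20 + 259.96 + 213.42 = 1274.58
Landed cost (B) = invoice 67880.41 + 1274.58 + duty 8145.65 = 77300.64
Difference = |84766.94 − 77300.64| = 7466.30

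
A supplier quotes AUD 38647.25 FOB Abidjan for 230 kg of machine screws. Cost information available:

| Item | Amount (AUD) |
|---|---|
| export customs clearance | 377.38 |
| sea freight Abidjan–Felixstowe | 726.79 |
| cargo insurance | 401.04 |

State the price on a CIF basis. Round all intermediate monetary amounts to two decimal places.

Not relevant to the conversion: export clearance — on the seller under both FOB and CIF; already in the FOB price and stays in the CIF price.
From FOB to CIF, the seller additionally bears: freight, insurance.
CIF price = 38647.25 + 726.79 + 401.04 = 39775.08

CIF price: AUD 39775.08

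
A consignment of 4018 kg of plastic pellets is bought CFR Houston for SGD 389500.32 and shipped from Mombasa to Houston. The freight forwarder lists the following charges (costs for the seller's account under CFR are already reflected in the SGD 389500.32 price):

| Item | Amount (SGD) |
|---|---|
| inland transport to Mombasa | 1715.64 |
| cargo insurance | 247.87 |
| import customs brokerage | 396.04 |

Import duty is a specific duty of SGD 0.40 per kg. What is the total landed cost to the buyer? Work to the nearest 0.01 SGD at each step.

Total landed cost: SGD 391751.43

CFR: the seller pays costs through ocean freight to the destination port, but not insurance.
Already in the invoice (seller's account under CFR): inland to port — exclude.
CIF value = CFR price + insurance = 389500.32 + 247.87 = 389748.19
Import duty = 4018 × 0.40 = 1607.20
Buyer bears: insurance 247.87 + brokerage 396.04 + duty 1607.20 = 2251.11
Landed cost = invoice 389500.32 + 2251.11 = 391751.43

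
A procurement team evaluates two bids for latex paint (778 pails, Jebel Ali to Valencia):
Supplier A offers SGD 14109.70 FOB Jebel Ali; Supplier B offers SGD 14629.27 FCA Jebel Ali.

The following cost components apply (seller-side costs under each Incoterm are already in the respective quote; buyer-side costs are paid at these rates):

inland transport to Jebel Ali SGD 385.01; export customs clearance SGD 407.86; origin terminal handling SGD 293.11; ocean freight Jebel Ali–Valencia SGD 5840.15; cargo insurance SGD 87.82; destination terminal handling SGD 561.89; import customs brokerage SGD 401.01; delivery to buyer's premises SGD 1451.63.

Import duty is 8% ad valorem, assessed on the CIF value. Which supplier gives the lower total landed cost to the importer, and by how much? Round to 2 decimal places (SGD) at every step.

Supplier A is cheaper by SGD 877.70

Supplier A (FOB):
CIF value = FOB price + freight + insurance = 14109.70 + 5840.15 + 87.82 = 20037.67
Import duty = 20037.67 × 8% = 1603.01
Buyer bears (A): 5840.15 + 87.82 + 561.89 + 401.01 + 1451.63 = 8342.50
Landed cost (A) = invoice 14109.70 + 8342.50 + duty 1603.01 = 24055.21
Supplier B (FCA):
CIF value = FCA price + origin terminal + freight + insurance = 14629.27 + 293.11 + 5840.15 + 87.82 = 20850.35
Import duty = 20850.35 × 8% = 1668.03
Buyer bears (B): 293.11 + 5840.15 + 87.82 + 561.89 + 401.01 + 1451.63 = 8635.61
Landed cost (B) = invoice 14629.27 + 8635.61 + duty 1668.03 = 24932.91
Difference = |24055.21 − 24932.91| = 877.70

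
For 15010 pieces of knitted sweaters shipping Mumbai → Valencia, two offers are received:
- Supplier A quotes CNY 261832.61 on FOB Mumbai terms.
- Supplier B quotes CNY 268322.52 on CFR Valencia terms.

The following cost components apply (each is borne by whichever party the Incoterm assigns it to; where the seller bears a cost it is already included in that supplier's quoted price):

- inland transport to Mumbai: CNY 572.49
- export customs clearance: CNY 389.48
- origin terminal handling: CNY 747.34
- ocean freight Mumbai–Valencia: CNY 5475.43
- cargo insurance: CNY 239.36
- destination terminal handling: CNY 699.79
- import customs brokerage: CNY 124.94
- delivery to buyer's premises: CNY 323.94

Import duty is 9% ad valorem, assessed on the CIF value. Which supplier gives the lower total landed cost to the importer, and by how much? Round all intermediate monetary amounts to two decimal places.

Supplier A (FOB):
CIF value = FOB price + freight + insurance = 261832.61 + 5475.43 + 239.36 = 267547.40
Import duty = 267547.40 × 9% = 24079.27
Buyer bears (A): 5475.43 + 239.36 + 699.79 + 124.94 + 323.94 = 6863.46
Landed cost (A) = invoice 261832.61 + 6863.46 + duty 24079.27 = 292775.34
Supplier B (CFR):
CIF value = CFR price + insurance = 268322.52 + 239.36 = 268561.88
Import duty = 268561.88 × 9% = 24170.57
Buyer bears (B): 239.36 + 699.79 + 124.94 + 323.94 = 1388.03
Landed cost (B) = invoice 268322.52 + 1388.03 + duty 24170.57 = 293881.12
Difference = |292775.34 − 293881.12| = 1105.78

Supplier A is cheaper by CNY 1105.78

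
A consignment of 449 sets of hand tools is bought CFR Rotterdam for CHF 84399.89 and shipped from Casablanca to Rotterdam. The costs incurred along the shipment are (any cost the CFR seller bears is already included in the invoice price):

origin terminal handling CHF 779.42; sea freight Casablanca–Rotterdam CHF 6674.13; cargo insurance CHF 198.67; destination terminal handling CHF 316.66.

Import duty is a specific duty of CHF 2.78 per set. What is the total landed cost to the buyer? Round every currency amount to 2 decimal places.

Total landed cost: CHF 86163.44

CFR: the seller pays costs through ocean freight to the destination port, but not insurance.
Already in the invoice (seller's account under CFR): origin terminal, freight — exclude.
CIF value = CFR price + insurance = 84399.89 + 198.67 = 84598.56
Import duty = 449 × 2.78 = 1248.22
Buyer bears: insurance 198.67 + destination terminal 316.66 + duty 1248.22 = 1763.55
Landed cost = invoice 84399.89 + 1763.55 = 86163.44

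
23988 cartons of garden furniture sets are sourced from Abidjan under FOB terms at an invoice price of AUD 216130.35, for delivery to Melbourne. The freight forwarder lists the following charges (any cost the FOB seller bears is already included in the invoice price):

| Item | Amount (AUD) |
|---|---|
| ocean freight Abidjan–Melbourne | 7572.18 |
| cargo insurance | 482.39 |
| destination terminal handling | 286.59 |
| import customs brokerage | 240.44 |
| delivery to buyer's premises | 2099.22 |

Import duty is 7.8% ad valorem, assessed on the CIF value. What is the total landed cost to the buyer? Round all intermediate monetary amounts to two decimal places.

Total landed cost: AUD 244297.59

FOB: the seller bears costs until goods are on board at the origin port; the buyer bears freight, insurance and all costs thereafter.
CIF value = FOB price + freight + insurance = 216130.35 + 7572.18 + 482.39 = 224184.92
Import duty = 224184.92 × 7.8% = 17486.42
Buyer bears: freight 7572.18 + insurance 482.39 + destination terminal 286.59 + brokerage 240.44 + delivery 2099.22 + duty 17486.42 = 28167.24
Landed cost = invoice 216130.35 + 28167.24 = 244297.59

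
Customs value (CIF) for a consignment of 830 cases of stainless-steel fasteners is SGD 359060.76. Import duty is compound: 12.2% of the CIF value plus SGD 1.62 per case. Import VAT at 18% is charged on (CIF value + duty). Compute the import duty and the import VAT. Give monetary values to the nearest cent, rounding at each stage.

Import duty: SGD 45150.01; import VAT: SGD 72757.94

Ad valorem component: 359060.76 × 12.2% = 43805.41
Specific component: 830 × 1.62 = 1344.60
Import duty = 43805.41 + 1344.60 = 45150.01
VAT base = CIF + duty = 359060.76 + 45150.01 = 404210.77
Import VAT = 404210.77 × 18% = 72757.94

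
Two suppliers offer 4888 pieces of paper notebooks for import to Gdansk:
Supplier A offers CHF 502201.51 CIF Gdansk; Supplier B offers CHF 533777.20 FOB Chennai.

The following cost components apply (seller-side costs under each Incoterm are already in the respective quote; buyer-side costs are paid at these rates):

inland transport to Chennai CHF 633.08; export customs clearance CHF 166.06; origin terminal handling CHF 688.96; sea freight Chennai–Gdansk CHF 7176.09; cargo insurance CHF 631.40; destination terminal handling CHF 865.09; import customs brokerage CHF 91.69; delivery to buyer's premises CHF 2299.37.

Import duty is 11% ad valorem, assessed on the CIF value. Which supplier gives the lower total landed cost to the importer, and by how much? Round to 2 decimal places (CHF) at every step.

Supplier A is cheaper by CHF 43715.33

Supplier A (CIF):
The CIF price already equals the CIF value: 502201.51
Import duty = 502201.51 × 11% = 55242.17
Buyer bears (A): 865.09 + 91.69 + 2299.37 = 3256.15
Landed cost (A) = invoice 502201.51 + 3256.15 + duty 55242.17 = 560699.83
Supplier B (FOB):
CIF value = FOB price + freight + insurance = 533777.20 + 7176.09 + 631.40 = 541584.69
Import duty = 541584.69 × 11% = 59574.32
Buyer bears (B): 7176.09 + 631.40 + 865.09 + 91.69 + 2299.37 = 11063.64
Landed cost (B) = invoice 533777.20 + 11063.64 + duty 59574.32 = 604415.16
Difference = |560699.83 − 604415.16| = 43715.33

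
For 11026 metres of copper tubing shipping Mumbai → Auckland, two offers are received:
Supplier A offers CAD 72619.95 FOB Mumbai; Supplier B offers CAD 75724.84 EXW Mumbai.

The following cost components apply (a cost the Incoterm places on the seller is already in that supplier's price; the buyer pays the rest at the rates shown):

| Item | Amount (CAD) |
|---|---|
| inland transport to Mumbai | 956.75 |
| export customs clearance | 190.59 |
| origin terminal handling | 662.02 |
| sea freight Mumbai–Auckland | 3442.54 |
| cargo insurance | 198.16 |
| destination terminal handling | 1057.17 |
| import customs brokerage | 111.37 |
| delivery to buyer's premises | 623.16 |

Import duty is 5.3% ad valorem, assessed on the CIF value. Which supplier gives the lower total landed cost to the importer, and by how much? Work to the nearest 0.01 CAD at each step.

Supplier A is cheaper by CAD 5174.71

Supplier A (FOB):
CIF value = FOB price + freight + insurance = 72619.95 + 3442.54 + 198.16 = 76260.65
Import duty = 76260.65 × 5.3% = 4041.81
Buyer bears (A): 3442.54 + 198.16 + 1057.17 + 111.37 + 623.16 = 5432.40
Landed cost (A) = invoice 72619.95 + 5432.40 + duty 4041.81 = 82094.16
Supplier B (EXW):
CIF value = EXW price + inland to port + export clearance + origin terminal + freight + insurance = 75724.84 + 956.75 + 190.59 + 662.02 + 3442.54 + 198.16 = 81174.90
Import duty = 81174.90 × 5.3% = 4302.27
Buyer bears (B): 956.75 + 190.59 + 662.02 + 3442.54 + 198.16 + 1057.17 + 111.37 + 623.16 = 7241.76
Landed cost (B) = invoice 75724.84 + 7241.76 + duty 4302.27 = 87268.87
Difference = |82094.16 − 87268.87| = 5174.71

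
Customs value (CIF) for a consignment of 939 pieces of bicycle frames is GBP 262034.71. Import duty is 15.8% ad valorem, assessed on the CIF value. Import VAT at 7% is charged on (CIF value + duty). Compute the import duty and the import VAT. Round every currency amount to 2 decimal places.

Import duty: GBP 41401.48; import VAT: GBP 21240.53

Import duty = 262034.71 × 15.8% = 41401.48
VAT base = CIF + duty = 262034.71 + 41401.48 = 303436.19
Import VAT = 303436.19 × 7% = 21240.53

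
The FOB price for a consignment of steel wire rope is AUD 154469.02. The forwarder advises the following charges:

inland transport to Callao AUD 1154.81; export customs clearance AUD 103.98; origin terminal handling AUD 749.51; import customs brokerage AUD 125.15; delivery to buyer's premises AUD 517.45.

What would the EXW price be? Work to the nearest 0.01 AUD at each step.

EXW price: AUD 152460.72

Not relevant to the conversion: brokerage, delivery — on the buyer under both terms; not part of either seller's price.
From FOB to EXW, the seller no longer bears: inland to port, export clearance, origin terminal.
EXW price = 154469.02 − 1154.81 − 103.98 − 749.51 = 152460.72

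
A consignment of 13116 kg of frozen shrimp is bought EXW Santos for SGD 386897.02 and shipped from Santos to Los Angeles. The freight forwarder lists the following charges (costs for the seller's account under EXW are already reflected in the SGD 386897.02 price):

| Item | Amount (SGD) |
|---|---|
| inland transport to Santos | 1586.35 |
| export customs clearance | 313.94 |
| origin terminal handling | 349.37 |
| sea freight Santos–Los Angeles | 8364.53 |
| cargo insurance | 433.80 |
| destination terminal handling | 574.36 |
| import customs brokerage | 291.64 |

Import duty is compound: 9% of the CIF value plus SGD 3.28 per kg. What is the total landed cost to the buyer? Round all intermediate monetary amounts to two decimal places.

EXW: the seller makes goods available at their premises; the buyer bears all onward costs.
CIF value = EXW price + inland to port + export clearance + origin terminal + freight + insurance = 386897.02 + 1586.35 + 313.94 + 349.37 + 8364.53 + 433.80 = 397945.01
Ad valorem component: 397945.01 × 9% = 35815.05
Specific component: 13116 × 3.28 = 43020.48
Import duty = 35815.05 + 43020.48 = 78835.53
Buyer bears: inland to port 1586.35 + export clearance 313.94 + origin terminal 349.37 + freight 8364.53 + insurance 433.80 + destination terminal 574.36 + brokerage 291.64 + duty 78835.53 = 90749.52
Landed cost = invoice 386897.02 + 90749.52 = 477646.54

Total landed cost: SGD 477646.54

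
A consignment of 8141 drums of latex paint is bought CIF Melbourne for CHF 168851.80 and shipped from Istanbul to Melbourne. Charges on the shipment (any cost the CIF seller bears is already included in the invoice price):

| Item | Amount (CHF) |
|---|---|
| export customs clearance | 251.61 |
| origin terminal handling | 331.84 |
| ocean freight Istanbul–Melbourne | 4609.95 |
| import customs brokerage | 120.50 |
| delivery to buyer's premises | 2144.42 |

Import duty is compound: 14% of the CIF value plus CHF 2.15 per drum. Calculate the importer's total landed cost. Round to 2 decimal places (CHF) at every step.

Total landed cost: CHF 212259.12

CIF: the seller pays costs through ocean freight and marine insurance to the destination port.
Already in the invoice (seller's account under CIF): export clearance, origin terminal, freight — exclude.
The CIF price already equals the CIF value: 168851.80
Ad valorem component: 168851.80 × 14% = 23639.25
Specific component: 8141 × 2.15 = 17503.15
Import duty = 23639.25 + 17503.15 = 41142.40
Buyer bears: brokerage 120.50 + delivery 2144.42 + duty 41142.40 = 43407.32
Landed cost = invoice 168851.80 + 43407.32 = 212259.12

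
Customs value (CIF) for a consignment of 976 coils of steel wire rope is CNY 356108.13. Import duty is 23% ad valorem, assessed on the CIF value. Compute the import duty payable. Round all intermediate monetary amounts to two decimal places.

Import duty = 356108.13 × 23% = 81904.87

Import duty: CNY 81904.87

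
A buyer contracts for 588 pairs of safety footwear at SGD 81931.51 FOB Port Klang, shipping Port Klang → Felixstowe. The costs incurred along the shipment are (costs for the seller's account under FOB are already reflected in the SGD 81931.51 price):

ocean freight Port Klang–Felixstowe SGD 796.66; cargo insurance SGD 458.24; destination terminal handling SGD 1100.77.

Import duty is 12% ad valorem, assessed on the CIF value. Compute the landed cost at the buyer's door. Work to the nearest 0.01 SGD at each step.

Total landed cost: SGD 94269.55

FOB: the seller bears costs until goods are on board at the origin port; the buyer bears freight, insurance and all costs thereafter.
CIF value = FOB price + freight + insurance = 81931.51 + 796.66 + 458.24 = 83186.41
Import duty = 83186.41 × 12% = 9982.37
Buyer bears: freight 796.66 + insurance 458.24 + destination terminal 1100.77 + duty 9982.37 = 12338.04
Landed cost = invoice 81931.51 + 12338.04 = 94269.55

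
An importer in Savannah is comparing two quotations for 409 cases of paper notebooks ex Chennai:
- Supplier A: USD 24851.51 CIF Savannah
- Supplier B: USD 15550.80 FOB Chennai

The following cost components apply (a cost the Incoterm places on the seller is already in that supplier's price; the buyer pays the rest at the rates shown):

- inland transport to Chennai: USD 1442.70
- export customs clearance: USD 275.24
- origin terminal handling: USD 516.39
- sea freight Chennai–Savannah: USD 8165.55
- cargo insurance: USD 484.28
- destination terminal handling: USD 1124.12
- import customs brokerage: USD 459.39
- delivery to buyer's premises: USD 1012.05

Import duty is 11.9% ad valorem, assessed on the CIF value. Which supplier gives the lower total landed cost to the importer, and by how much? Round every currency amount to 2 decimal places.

Supplier A (CIF):
The CIF price already equals the CIF value: 24851.51
Import duty = 24851.51 × 11.9% = 2957.33
Buyer bears (A): 1124.12 + 459.39 + 1012.05 = 2595.56
Landed cost (A) = invoice 24851.51 + 2595.56 + duty 2957.33 = 30404.40
Supplier B (FOB):
CIF value = FOB price + freight + insurance = 15550.80 + 8165.55 + 484.28 = 24200.63
Import duty = 24200.63 × 11.9% = 2879.87
Buyer bears (B): 8165.55 + 484.28 + 1124.12 + 459.39 + 1012.05 = 11245.39
Landed cost (B) = invoice 15550.80 + 11245.39 + duty 2879.87 = 29676.06
Difference = |30404.40 − 29676.06| = 728.34

Supplier B is cheaper by USD 728.34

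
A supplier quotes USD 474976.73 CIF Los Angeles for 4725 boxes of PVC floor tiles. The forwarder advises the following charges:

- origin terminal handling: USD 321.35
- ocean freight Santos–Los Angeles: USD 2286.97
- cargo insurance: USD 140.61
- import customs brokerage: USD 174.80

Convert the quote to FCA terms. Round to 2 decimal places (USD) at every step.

Not relevant to the conversion: brokerage — on the buyer under both terms; not part of either seller's price.
From CIF to FCA, the seller no longer bears: origin terminal, freight, insurance.
FCA price = 474976.73 − 321.35 − 2286.97 − 140.61 = 472227.80

FCA price: USD 472227.80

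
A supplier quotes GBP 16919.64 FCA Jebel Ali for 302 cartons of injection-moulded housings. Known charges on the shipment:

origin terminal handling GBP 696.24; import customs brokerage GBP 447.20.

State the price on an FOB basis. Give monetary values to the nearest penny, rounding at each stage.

FOB price: GBP 17615.88

Not relevant to the conversion: brokerage — on the buyer under both terms; not part of either seller's price.
From FCA to FOB, the seller additionally bears: origin terminal.
FOB price = 16919.64 + 696.24 = 17615.88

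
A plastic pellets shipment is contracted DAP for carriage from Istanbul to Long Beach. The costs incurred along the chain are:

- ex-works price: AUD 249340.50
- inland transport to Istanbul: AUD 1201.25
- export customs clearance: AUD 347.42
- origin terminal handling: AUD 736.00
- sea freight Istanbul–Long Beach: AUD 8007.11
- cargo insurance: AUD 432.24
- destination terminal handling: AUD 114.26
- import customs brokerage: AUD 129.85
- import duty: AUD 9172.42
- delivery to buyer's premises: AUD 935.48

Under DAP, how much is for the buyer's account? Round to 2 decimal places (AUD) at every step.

Buyer's account: AUD 9302.27

DAP: the seller bears all costs to the named destination except import duty and clearance.
Seller's account: goods 249340.50 + inland to port 1201.25 + export clearance 347.42 + origin terminal 736.00 + freight 8007.11 + insurance 432.24 + destination terminal 114.26 + delivery 935.48 = 261114.26
Buyer's account: brokerage 129.85 + duty 9172.42 = 9302.27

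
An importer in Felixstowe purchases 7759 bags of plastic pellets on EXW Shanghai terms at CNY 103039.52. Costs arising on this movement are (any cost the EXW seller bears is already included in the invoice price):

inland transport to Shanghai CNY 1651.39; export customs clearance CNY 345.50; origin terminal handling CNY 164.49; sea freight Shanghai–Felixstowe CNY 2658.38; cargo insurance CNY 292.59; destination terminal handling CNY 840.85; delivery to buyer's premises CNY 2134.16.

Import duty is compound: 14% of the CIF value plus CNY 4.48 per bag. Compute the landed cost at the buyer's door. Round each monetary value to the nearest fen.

Total landed cost: CNY 161028.46

EXW: the seller makes goods available at their premises; the buyer bears all onward costs.
CIF value = EXW price + inland to port + export clearance + origin terminal + freight + insurance = 103039.52 + 1651.39 + 345.50 + 164.49 + 2658.38 + 292.59 = 108151.87
Ad valorem component: 108151.87 × 14% = 15141.26
Specific component: 7759 × 4.48 = 34760.32
Import duty = 15141.26 + 34760.32 = 49901.58
Buyer bears: inland to port 1651.39 + export clearance 345.50 + origin terminal 164.49 + freight 2658.38 + insurance 292.59 + destination terminal 840.85 + delivery 2134.16 + duty 49901.58 = 57988.94
Landed cost = invoice 103039.52 + 57988.94 = 161028.46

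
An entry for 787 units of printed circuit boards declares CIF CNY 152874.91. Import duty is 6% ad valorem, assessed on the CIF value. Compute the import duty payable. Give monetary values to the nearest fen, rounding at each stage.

Import duty = 152874.91 × 6% = 9172.49

Import duty: CNY 9172.49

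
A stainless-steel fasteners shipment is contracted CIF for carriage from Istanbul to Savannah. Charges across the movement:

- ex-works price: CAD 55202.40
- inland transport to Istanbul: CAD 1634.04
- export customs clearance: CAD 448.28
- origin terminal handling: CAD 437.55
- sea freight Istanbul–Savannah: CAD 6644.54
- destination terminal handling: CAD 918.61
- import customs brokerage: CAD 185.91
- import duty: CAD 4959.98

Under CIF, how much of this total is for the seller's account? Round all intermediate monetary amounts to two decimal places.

Seller's account: CAD 64366.81

CIF: the seller pays costs through ocean freight and marine insurance to the destination port.
Seller's account: goods 55202.40 + inland to port 1634.04 + export clearance 448.28 + origin terminal 437.55 + freight 6644.54 = 64366.81
Buyer's account: destination terminal 918.61 + brokerage 185.91 + duty 4959.98 = 6064.50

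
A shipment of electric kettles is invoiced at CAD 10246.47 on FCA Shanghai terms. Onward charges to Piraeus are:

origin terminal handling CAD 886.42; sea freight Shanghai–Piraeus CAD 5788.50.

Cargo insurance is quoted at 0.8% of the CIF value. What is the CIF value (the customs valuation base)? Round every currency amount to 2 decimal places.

CIF value: CAD 17057.85

Let C be the CIF value. C = FCA price + pre-shipment costs + freight + 0.8% × C
C − 0.8% × C = 10246.47 + 886.42 + 5788.50
0.992 × C = 16921.39
C = 16921.39 / 0.992 = 17057.85
Insurance premium = 0.8% × 17057.85 = 136.46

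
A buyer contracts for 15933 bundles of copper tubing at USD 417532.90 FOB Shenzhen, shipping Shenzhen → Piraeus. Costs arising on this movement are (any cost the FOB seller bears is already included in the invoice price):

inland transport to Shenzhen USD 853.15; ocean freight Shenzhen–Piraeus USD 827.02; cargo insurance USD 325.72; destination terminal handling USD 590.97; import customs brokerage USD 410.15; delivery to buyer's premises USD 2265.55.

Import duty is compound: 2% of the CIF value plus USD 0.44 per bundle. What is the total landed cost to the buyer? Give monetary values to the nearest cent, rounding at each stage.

FOB: the seller bears costs until goods are on board at the origin port; the buyer bears freight, insurance and all costs thereafter.
Already in the invoice (seller's account under FOB): inland to port — exclude.
CIF value = FOB price + freight + insurance = 417532.90 + 827.02 + 325.72 = 418685.64
Ad valorem component: 418685.64 × 2% = 8373.71
Specific component: 15933 × 0.44 = 7010.52
Import duty = 8373.71 + 7010.52 = 15384.23
Buyer bears: freight 827.02 + insurance 325.72 + destination terminal 590.97 + brokerage 410.15 + delivery 2265.55 + duty 15384.23 = 19803.64
Landed cost = invoice 417532.90 + 19803.64 = 437336.54

Total landed cost: USD 437336.54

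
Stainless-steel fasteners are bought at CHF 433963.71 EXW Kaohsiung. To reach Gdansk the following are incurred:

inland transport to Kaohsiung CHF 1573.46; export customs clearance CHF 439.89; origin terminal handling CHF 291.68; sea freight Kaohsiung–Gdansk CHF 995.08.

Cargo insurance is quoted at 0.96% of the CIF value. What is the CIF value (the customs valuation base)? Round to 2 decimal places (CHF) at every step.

Let C be the CIF value. C = EXW price + pre-shipment costs + freight + 0.96% × C
C − 0.96% × C = 433963.71 + 1573.46 + 439.89 + 291.68 + 995.08
0.9904 × C = 437263.82
C = 437263.82 / 0.9904 = 441502.24
Insurance premium = 0.96% × 441502.24 = 4238.42

CIF value: CHF 441502.24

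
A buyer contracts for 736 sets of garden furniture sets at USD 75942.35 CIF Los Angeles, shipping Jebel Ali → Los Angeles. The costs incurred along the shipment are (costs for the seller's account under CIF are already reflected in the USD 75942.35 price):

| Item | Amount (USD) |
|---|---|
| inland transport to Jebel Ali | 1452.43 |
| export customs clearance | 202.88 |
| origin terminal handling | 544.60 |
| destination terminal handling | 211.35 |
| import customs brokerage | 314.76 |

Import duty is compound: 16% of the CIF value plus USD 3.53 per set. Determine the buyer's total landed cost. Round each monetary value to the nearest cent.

Total landed cost: USD 91217.32

CIF: the seller pays costs through ocean freight and marine insurance to the destination port.
Already in the invoice (seller's account under CIF): inland to port, export clearance, origin terminal — exclude.
The CIF price already equals the CIF value: 75942.35
Ad valorem component: 75942.35 × 16% = 12150.78
Specific component: 736 × 3.53 = 2598.08
Import duty = 12150.78 + 2598.08 = 14748.86
Buyer bears: destination terminal 211.35 + brokerage 314.76 + duty 14748.86 = 15274.97
Landed cost = invoice 75942.35 + 15274.97 = 91217.32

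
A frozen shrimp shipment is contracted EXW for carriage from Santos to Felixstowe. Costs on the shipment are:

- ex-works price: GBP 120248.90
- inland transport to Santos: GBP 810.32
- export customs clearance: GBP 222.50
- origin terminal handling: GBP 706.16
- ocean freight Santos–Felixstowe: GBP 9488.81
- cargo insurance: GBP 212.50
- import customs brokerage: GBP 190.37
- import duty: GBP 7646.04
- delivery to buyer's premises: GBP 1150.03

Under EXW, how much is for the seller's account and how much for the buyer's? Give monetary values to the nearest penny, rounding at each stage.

Seller: GBP 120248.90; buyer: GBP 20426.73

EXW: the seller makes goods available at their premises; the buyer bears all onward costs.
Seller's account: goods 120248.90 = 120248.90
Buyer's account: inland to port 810.32 + export clearance 222.50 + origin terminal 706.16 + freight 9488.81 + insurance 212.50 + brokerage 190.37 + duty 7646.04 + delivery 1150.03 = 20426.73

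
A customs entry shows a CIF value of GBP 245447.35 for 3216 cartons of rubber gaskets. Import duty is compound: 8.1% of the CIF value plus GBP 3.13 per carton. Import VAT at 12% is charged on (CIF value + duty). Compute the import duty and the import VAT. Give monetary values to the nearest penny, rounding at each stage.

Ad valorem component: 245447.35 × 8.1% = 19881.24
Specific component: 3216 × 3.13 = 10066.08
Import duty = 19881.24 + 10066.08 = 29947.32
VAT base = CIF + duty = 245447.35 + 29947.32 = 275394.67
Import VAT = 275394.67 × 12% = 33047.36

Import duty: GBP 29947.32; import VAT: GBP 33047.36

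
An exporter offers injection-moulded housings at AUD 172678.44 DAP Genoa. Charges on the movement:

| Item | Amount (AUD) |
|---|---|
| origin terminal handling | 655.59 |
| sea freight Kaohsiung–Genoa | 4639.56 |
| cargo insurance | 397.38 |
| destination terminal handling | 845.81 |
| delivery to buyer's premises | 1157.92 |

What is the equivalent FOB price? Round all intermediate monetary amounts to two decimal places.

Not relevant to the conversion: origin terminal — on the seller under both DAP and FOB; already in the DAP price and stays in the FOB price.
From DAP to FOB, the seller no longer bears: freight, insurance, destination terminal, delivery.
FOB price = 172678.44 − 4639.56 − 397.38 − 845.81 − 1157.92 = 165637.77

FOB price: AUD 165637.77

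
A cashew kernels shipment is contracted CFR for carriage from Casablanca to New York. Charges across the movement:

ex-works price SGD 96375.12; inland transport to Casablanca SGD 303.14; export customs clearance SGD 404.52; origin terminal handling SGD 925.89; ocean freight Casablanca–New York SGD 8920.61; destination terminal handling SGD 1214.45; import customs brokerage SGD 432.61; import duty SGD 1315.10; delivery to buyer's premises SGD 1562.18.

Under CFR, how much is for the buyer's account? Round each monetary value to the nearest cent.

CFR: the seller pays costs through ocean freight to the destination port, but not insurance.
Seller's account: goods 96375.12 + inland to port 303.14 + export clearance 404.52 + origin terminal 925.89 + freight 8920.61 = 106929.28
Buyer's account: destination terminal 1214.45 + brokerage 432.61 + duty 1315.10 + delivery 1562.18 = 4524.34

Buyer's account: SGD 4524.34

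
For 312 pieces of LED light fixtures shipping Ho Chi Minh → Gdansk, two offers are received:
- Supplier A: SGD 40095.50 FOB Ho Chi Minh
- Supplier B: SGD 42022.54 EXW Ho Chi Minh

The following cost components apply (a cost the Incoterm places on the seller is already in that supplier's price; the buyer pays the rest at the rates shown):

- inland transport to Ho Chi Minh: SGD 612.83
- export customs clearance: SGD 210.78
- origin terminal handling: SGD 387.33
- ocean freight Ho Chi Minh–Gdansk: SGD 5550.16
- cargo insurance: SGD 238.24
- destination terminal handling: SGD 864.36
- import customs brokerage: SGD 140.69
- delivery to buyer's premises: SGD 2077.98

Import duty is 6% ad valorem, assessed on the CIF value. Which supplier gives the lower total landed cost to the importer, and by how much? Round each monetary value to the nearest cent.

Supplier A is cheaper by SGD 3326.26

Supplier A (FOB):
CIF value = FOB price + freight + insurance = 40095.50 + 5550.16 + 238.24 = 45883.90
Import duty = 45883.90 × 6% = 2753.03
Buyer bears (A): 5550.16 + 238.24 + 864.36 + 140.69 + 2077.98 = 8871.43
Landed cost (A) = invoice 40095.50 + 8871.43 + duty 2753.03 = 51719.96
Supplier B (EXW):
CIF value = EXW price + inland to port + export clearance + origin terminal + freight + insurance = 42022.54 + 612.83 + 210.78 + 387.33 + 5550.16 + 238.24 = 49021.88
Import duty = 49021.88 × 6% = 2941.31
Buyer bears (B): 612.83 + 210.78 + 387.33 + 5550.16 + 238.24 + 864.36 + 140.69 + 2077.98 = 10082.37
Landed cost (B) = invoice 42022.54 + 10082.37 + duty 2941.31 = 55046.22
Difference = |51719.96 − 55046.22| = 3326.26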